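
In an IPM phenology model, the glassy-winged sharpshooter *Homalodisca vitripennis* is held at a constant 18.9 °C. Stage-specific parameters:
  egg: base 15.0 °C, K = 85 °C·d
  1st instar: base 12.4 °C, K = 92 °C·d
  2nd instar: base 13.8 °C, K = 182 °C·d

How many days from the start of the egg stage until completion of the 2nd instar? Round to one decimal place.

egg: 85 / (18.9 − 15.0) = 85 / 3.9 = 21.795 d.
1st instar: 92 / (18.9 − 12.4) = 92 / 6.5 = 14.154 d.
2nd instar: 182 / (18.9 − 13.8) = 182 / 5.1 = 35.686 d.
Sum = 71.635 ≈ 71.6 days.

71.6 days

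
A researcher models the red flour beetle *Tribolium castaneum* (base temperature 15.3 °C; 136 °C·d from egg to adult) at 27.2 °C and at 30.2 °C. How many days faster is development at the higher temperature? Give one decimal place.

2.3 days

At 27.2 °C: 136 / (27.2 − 15.3) = 136 / 11.9 = 11.429 d.
At 30.2 °C: 136 / (30.2 − 15.3) = 136 / 14.9 = 9.128 d.
Difference = |11.429 − 9.128| = 2.301 ≈ 2.3 days.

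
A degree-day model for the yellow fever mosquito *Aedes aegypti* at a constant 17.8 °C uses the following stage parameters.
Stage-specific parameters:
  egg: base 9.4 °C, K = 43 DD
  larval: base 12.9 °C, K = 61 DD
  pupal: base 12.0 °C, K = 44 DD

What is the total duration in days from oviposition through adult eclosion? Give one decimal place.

25.2 days

egg: 43 / (17.8 − 9.4) = 43 / 8.4 = 5.119 d.
larval: 61 / (17.8 − 12.9) = 61 / 4.9 = 12.449 d.
pupal: 44 / (17.8 − 12.0) = 44 / 5.8 = 7.586 d.
Sum = 25.154 ≈ 25.2 days.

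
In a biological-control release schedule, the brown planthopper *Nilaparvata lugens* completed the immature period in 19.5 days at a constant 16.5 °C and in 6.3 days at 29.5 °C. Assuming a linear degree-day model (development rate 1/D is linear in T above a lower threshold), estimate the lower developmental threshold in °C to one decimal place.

Linear rate model ⇒ the product D·(T − T_b) is constant across temperatures.
19.5·(16.5 − T_b) = 6.3·(29.5 − T_b)
T_b = (19.5·16.5 − 6.3·29.5) / (19.5 − 6.3) = 135.90 / 13.2 = 10.295 °C ≈ 10.3 °C.

10.3 °C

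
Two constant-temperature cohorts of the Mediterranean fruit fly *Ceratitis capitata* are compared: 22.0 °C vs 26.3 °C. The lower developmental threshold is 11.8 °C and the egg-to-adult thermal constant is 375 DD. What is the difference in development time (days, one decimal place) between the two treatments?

10.9 days

At 22.0 °C: 375 / (22.0 − 11.8) = 375 / 10.2 = 36.765 d.
At 26.3 °C: 375 / (26.3 − 11.8) = 375 / 14.5 = 25.862 d.
Difference = |36.765 − 25.862| = 10.903 ≈ 10.9 days.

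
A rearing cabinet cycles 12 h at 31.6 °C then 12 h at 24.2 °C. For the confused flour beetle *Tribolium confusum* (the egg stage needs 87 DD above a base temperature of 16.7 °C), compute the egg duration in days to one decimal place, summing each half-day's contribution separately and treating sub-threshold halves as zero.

Day half: max(0, 31.6 − 16.7) × 0.5 = 14.9 × 0.5 = 7.45 DD.
Night half: max(0, 24.2 − 16.7) × 0.5 = 7.5 × 0.5 = 3.75 DD.
Per 24 h: 11.20 DD/day.
Duration = 87 / 11.20 = 7.768 ≈ 7.8 days.

7.8 days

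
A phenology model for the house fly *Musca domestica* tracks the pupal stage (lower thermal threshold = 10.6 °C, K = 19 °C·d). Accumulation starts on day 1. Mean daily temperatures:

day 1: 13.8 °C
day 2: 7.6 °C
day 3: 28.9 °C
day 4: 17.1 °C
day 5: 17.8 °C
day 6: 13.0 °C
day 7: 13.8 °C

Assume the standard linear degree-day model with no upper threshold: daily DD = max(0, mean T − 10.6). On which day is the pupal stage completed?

Daily DD above 10.6 °C: 3.2, 0.0, 18.3, 6.5, 7.2, 2.4, 3.2.
Cumulative: 3.2, 3.2, 21.5, 28.0, 35.2, 37.6, 40.8.
The total first reaches 19 DD on day 3.

day 3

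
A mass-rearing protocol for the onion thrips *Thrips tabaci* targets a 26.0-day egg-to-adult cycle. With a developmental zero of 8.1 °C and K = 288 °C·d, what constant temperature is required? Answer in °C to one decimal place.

Required daily accumulation = 288 / 26.0 = 11.077 DD/day.
T = T_base + 11.077 = 8.1 + 11.077 = 19.177 ≈ 19.2 °C.

19.2 °C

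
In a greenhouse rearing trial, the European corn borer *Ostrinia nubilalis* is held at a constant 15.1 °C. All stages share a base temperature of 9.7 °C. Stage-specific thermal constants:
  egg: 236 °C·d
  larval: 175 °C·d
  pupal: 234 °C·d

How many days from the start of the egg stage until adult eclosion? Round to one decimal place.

Daily accumulation at 15.1 °C = 15.1 − 9.7 = 5.4 DD/day.
Total K = 236 + 175 + 234 = 645 DD.
Total duration = 645 / 5.4 = 119.444 ≈ 119.4 days.

119.4 days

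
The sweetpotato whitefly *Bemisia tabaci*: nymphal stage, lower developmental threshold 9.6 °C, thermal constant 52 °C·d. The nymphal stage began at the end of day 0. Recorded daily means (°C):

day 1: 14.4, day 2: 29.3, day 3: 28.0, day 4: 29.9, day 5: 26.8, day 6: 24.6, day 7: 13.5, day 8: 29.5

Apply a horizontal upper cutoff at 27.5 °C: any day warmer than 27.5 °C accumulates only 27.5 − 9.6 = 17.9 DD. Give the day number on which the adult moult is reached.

day 4

Daily DD above 9.6 °C (capped at 17.9): 4.8, 17.9, 17.9, 17.9, 17.2, 15.0, 3.9, 17.9.
Cumulative: 4.8, 22.7, 40.6, 58.5, 75.7, 90.7, 94.6, 112.5.
The total first reaches 52 DD on day 4.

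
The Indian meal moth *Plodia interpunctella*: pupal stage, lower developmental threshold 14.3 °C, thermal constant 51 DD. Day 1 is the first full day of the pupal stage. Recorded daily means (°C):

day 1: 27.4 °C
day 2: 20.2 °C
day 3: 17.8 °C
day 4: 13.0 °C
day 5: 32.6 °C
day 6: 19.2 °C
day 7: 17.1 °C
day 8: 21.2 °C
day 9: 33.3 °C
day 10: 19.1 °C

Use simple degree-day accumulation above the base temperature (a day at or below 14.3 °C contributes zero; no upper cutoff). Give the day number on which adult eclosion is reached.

Daily DD above 14.3 °C: 13.1, 5.9, 3.5, 0.0, 18.3, 4.9, 2.8, 6.9, 19.0, 4.8.
Cumulative: 13.1, 19.0, 22.5, 22.5, 40.8, 45.7, 48.5, 55.4, 74.4, 79.2.
The total first reaches 51 DD on day 8.

day 8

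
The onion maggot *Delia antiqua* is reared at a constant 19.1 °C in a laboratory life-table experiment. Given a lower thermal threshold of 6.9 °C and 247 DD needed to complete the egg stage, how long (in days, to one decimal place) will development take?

Daily accumulation = 19.1 − 6.9 = 12.2 DD/day.
Duration = 247 / 12.2 = 20.246 ≈ 20.2 days.

20.2 days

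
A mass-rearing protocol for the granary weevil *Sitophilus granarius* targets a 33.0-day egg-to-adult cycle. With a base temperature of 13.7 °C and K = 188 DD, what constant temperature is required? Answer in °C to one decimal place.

Required daily accumulation = 188 / 33.0 = 5.697 DD/day.
T = T_base + 5.697 = 13.7 + 5.697 = 19.397 ≈ 19.4 °C.

19.4 °C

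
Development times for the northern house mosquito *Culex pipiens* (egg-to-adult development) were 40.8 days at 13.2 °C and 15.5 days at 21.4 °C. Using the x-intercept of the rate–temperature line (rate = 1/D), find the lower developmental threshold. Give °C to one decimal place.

Linear rate model ⇒ the product D·(T − T_b) is constant across temperatures.
40.8·(13.2 − T_b) = 15.5·(21.4 − T_b)
T_b = (40.8·13.2 − 15.5·21.4) / (40.8 − 15.5) = 206.86 / 25.3 = 8.176 °C ≈ 8.2 °C.

8.2 °C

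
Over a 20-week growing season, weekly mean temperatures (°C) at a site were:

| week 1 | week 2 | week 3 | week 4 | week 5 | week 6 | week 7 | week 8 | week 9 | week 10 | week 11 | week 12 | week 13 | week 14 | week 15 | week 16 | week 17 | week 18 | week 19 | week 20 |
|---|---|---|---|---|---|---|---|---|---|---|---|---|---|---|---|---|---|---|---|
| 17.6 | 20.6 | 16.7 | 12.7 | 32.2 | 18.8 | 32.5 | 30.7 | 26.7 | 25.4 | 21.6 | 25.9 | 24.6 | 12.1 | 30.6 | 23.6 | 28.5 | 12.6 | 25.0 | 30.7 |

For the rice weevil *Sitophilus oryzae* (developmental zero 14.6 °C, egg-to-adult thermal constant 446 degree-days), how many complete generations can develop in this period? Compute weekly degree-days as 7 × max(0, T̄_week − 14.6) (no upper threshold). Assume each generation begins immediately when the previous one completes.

2 generations

Weekly DD (7 × max(0, T̄ − 14.6)): 21.0, 42.0, 14.7, 0.0, 123.2, 29.4, 125.3, 112.7, 84.7, 75.6, 49.0, 79.1, 70.0, 0.0, 112.0, 63.0, 97.3, 0.0, 72.8, 112.7.
Season total = 1284.5 DD.
Complete generations = ⌊1284.5 / 446⌋ = 2.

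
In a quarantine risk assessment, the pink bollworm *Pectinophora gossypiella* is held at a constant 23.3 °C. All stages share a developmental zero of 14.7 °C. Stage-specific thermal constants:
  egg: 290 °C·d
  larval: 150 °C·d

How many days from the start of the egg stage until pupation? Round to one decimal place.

Daily accumulation at 23.3 °C = 23.3 − 14.7 = 8.6 DD/day.
Total K = 290 + 150 = 440 DD.
Total duration = 440 / 8.6 = 51.163 ≈ 51.2 days.

51.2 days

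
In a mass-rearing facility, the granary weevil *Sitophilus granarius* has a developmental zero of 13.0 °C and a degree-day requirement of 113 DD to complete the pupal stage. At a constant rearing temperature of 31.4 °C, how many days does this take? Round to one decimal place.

6.1 days

Daily accumulation = 31.4 − 13.0 = 18.4 DD/day.
Duration = 113 / 18.4 = 6.141 ≈ 6.1 days.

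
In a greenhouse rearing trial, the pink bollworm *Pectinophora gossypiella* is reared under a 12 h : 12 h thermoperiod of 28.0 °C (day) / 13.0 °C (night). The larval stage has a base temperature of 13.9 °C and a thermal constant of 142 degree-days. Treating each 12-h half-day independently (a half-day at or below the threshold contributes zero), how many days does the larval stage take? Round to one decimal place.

20.1 days

Day half: max(0, 28.0 − 13.9) × 0.5 = 14.1 × 0.5 = 7.05 DD.
Night half: max(0, 13.0 − 13.9) × 0.5 = 0.0 × 0.5 = 0.00 DD.
Per 24 h: 7.05 DD/day.
Duration = 142 / 7.05 = 20.142 ≈ 20.1 days.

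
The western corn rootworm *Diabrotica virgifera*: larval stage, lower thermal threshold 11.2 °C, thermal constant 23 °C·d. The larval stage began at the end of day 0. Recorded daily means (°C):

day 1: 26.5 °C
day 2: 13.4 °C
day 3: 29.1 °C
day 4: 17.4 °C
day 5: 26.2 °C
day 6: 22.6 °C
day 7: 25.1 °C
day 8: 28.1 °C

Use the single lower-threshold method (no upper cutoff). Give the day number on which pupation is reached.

day 3

Daily DD above 11.2 °C: 15.3, 2.2, 17.9, 6.2, 15.0, 11.4, 13.9, 16.9.
Cumulative: 15.3, 17.5, 35.4, 41.6, 56.6, 68.0, 81.9, 98.8.
The total first reaches 23 DD on day 3.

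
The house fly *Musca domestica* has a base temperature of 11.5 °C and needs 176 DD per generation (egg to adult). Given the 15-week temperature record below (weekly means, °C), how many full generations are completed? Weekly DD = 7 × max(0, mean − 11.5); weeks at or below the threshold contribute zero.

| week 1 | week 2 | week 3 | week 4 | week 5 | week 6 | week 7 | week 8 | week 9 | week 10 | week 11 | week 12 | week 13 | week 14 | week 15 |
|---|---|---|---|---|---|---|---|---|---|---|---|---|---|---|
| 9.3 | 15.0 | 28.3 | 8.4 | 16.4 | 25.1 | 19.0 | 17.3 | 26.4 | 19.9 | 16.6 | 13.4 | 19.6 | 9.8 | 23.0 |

4 generations

Weekly DD (7 × max(0, T̄ − 11.5)): 0.0, 24.5, 117.6, 0.0, 34.3, 95.2, 52.5, 40.6, 104.3, 58.8, 35.7, 13.3, 56.7, 0.0, 80.5.
Season total = 714.0 DD.
Complete generations = ⌊714.0 / 176⌋ = 4.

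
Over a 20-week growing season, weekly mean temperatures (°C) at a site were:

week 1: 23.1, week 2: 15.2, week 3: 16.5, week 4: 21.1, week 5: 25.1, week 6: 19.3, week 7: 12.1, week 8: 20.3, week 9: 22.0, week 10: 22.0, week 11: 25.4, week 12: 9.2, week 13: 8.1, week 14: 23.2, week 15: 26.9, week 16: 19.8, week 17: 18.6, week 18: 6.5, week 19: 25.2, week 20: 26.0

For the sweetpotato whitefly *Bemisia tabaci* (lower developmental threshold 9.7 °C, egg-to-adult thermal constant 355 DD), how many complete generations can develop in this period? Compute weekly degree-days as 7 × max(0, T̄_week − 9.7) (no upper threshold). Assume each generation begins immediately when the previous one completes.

3 generations

Weekly DD (7 × max(0, T̄ − 9.7)): 93.8, 38.5, 47.6, 79.8, 107.8, 67.2, 16.8, 74.2, 86.1, 86.1, 109.9, 0.0, 0.0, 94.5, 120.4, 70.7, 62.3, 0.0, 108.5, 114.1.
Season total = 1378.3 DD.
Complete generations = ⌊1378.3 / 355⌋ = 3.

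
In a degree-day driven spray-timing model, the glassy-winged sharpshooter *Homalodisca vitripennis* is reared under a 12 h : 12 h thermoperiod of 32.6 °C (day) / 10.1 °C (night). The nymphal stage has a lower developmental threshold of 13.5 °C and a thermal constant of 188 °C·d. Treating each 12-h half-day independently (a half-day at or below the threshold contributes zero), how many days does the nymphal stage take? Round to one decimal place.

Day half: max(0, 32.6 − 13.5) × 0.5 = 19.1 × 0.5 = 9.55 DD.
Night half: max(0, 10.1 − 13.5) × 0.5 = 0.0 × 0.5 = 0.00 DD.
Per 24 h: 9.55 DD/day.
Duration = 188 / 9.55 = 19.686 ≈ 19.7 days.

19.7 days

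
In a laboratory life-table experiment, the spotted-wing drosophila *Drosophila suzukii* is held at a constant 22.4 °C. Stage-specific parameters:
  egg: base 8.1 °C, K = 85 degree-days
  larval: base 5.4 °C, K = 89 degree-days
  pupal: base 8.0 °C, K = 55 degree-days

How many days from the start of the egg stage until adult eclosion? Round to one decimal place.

15.0 days

egg: 85 / (22.4 − 8.1) = 85 / 14.3 = 5.944 d.
larval: 89 / (22.4 − 5.4) = 89 / 17.0 = 5.235 d.
pupal: 55 / (22.4 − 8.0) = 55 / 14.4 = 3.819 d.
Sum = 14.999 ≈ 15.0 days.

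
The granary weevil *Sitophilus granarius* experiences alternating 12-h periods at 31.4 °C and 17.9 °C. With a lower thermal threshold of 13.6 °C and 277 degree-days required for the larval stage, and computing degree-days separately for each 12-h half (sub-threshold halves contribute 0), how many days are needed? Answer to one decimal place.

25.1 days

Day half: max(0, 31.4 − 13.6) × 0.5 = 17.8 × 0.5 = 8.90 DD.
Night half: max(0, 17.9 − 13.6) × 0.5 = 4.3 × 0.5 = 2.15 DD.
Per 24 h: 11.05 DD/day.
Duration = 277 / 11.05 = 25.068 ≈ 25.1 days.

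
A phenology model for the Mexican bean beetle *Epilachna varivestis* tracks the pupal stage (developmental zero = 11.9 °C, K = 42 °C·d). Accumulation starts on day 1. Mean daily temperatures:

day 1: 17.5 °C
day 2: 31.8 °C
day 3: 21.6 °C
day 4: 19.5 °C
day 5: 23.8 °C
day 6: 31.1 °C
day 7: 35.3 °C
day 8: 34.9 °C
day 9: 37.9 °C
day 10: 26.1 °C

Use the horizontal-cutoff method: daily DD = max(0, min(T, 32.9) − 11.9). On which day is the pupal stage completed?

day 4

Daily DD above 11.9 °C (capped at 21.0): 5.6, 19.9, 9.7, 7.6, 11.9, 19.2, 21.0, 21.0, 21.0, 14.2.
Cumulative: 5.6, 25.5, 35.2, 42.8, 54.7, 73.9, 94.9, 115.9, 136.9, 151.1.
The total first reaches 42 DD on day 4.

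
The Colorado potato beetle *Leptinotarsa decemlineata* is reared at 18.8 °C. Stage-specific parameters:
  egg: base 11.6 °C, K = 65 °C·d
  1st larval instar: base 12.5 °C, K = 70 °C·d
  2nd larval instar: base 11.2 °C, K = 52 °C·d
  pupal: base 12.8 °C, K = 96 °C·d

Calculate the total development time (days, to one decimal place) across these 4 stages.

egg: 65 / (18.8 − 11.6) = 65 / 7.2 = 9.028 d.
1st larval instar: 70 / (18.8 − 12.5) = 70 / 6.3 = 11.111 d.
2nd larval instar: 52 / (18.8 − 11.2) = 52 / 7.6 = 6.842 d.
pupal: 96 / (18.8 − 12.8) = 96 / 6.0 = 16.000 d.
Sum = 42.981 ≈ 43.0 days.

43.0 days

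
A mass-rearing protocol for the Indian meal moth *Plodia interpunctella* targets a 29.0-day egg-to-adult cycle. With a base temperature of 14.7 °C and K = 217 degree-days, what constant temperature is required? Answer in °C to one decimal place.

22.2 °C

Required daily accumulation = 217 / 29.0 = 7.483 DD/day.
T = T_base + 7.483 = 14.7 + 7.483 = 22.183 ≈ 22.2 °C.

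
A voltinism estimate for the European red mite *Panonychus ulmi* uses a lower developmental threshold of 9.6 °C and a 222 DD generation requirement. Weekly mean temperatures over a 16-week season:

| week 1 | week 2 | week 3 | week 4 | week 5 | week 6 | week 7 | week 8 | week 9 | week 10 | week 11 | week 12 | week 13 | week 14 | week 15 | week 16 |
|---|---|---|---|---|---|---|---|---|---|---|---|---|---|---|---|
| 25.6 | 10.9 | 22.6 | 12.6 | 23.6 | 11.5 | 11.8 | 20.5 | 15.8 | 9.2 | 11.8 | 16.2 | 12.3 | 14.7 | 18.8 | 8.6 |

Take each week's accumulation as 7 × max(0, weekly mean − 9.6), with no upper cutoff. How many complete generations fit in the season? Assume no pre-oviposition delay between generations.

Weekly DD (7 × max(0, T̄ − 9.6)): 112.0, 9.1, 91.0, 21.0, 98.0, 13.3, 15.4, 76.3, 43.4, 0.0, 15.4, 46.2, 18.9, 35.7, 64.4, 0.0.
Season total = 660.1 DD.
Complete generations = ⌊660.1 / 222⌋ = 2.

2 generations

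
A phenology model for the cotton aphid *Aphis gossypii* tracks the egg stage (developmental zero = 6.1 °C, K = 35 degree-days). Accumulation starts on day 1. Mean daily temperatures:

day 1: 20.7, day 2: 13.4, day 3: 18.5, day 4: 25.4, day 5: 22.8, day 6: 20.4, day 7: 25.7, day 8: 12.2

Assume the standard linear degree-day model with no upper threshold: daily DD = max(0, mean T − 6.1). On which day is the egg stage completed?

Daily DD above 6.1 °C: 14.6, 7.3, 12.4, 19.3, 16.7, 14.3, 19.6, 6.1.
Cumulative: 14.6, 21.9, 34.3, 53.6, 70.3, 84.6, 104.2, 110.3.
The total first reaches 35 DD on day 4.

day 4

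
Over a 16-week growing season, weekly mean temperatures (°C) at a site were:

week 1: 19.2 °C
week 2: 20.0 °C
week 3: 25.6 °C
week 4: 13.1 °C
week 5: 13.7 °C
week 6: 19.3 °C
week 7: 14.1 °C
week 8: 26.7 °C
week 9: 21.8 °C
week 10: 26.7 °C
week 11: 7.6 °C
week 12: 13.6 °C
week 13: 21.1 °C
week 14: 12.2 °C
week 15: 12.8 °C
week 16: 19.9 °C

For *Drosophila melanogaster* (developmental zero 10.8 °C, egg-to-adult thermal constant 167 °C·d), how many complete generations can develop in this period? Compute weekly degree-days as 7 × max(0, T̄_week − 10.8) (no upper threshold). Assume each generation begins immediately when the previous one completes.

4 generations

Weekly DD (7 × max(0, T̄ − 10.8)): 58.8, 64.4, 103.6, 16.1, 20.3, 59.5, 23.1, 111.3, 77.0, 111.3, 0.0, 19.6, 72.1, 9.8, 14.0, 63.7.
Season total = 824.6 DD.
Complete generations = ⌊824.6 / 167⌋ = 4.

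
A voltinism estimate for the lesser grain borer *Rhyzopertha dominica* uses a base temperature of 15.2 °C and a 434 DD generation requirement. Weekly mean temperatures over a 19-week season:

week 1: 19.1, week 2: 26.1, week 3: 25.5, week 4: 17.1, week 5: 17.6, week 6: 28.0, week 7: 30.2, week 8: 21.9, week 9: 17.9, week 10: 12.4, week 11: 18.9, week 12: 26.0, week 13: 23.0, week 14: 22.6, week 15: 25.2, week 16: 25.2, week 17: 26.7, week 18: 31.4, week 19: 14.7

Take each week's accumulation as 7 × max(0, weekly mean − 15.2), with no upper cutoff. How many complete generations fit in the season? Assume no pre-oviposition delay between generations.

2 generations

Weekly DD (7 × max(0, T̄ − 15.2)): 27.3, 76.3, 72.1, 13.3, 16.8, 89.6, 105.0, 46.9, 18.9, 0.0, 25.9, 75.6, 54.6, 51.8, 70.0, 70.0, 80.5, 113.4, 0.0.
Season total = 1008.0 DD.
Complete generations = ⌊1008.0 / 434⌋ = 2.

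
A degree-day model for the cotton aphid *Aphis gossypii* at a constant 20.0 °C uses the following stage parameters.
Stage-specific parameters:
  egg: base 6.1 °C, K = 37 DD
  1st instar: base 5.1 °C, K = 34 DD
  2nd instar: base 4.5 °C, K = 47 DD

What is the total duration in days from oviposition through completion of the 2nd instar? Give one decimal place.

egg: 37 / (20.0 − 6.1) = 37 / 13.9 = 2.662 d.
1st instar: 34 / (20.0 − 5.1) = 34 / 14.9 = 2.282 d.
2nd instar: 47 / (20.0 − 4.5) = 47 / 15.5 = 3.032 d.
Sum = 7.976 ≈ 8.0 days.

8.0 days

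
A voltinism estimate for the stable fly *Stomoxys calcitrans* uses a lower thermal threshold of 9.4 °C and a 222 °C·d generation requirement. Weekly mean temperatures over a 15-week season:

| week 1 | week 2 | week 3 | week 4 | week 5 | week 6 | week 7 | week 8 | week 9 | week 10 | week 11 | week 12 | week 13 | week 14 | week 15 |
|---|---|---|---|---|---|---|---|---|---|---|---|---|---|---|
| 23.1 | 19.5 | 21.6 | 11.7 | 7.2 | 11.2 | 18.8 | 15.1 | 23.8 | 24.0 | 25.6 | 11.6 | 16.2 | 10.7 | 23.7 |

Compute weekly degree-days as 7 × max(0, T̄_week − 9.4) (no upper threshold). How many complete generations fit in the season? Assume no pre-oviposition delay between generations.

Weekly DD (7 × max(0, T̄ − 9.4)): 95.9, 70.7, 85.4, 16.1, 0.0, 12.6, 65.8, 39.9, 100.8, 102.2, 113.4, 15.4, 47.6, 9.1, 100.1.
Season total = 875.0 DD.
Complete generations = ⌊875.0 / 222⌋ = 3.

3 generations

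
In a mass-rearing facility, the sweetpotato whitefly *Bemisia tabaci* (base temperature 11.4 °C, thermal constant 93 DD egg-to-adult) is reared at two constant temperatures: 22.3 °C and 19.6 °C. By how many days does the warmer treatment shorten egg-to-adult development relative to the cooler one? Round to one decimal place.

2.8 days

At 22.3 °C: 93 / (22.3 − 11.4) = 93 / 10.9 = 8.532 d.
At 19.6 °C: 93 / (19.6 − 11.4) = 93 / 8.2 = 11.341 d.
Difference = |8.532 − 11.341| = 2.809 ≈ 2.8 days.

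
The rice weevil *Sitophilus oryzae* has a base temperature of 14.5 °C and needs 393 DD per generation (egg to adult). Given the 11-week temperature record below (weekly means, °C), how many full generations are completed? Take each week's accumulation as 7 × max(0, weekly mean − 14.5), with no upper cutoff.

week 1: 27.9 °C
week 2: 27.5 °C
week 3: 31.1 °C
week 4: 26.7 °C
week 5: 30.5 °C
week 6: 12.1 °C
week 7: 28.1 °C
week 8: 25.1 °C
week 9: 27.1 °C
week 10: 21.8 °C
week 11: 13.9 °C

2 generations

Weekly DD (7 × max(0, T̄ − 14.5)): 93.8, 91.0, 116.2, 85.4, 112.0, 0.0, 95.2, 74.2, 88.2, 51.1, 0.0.
Season total = 807.1 DD.
Complete generations = ⌊807.1 / 393⌋ = 2.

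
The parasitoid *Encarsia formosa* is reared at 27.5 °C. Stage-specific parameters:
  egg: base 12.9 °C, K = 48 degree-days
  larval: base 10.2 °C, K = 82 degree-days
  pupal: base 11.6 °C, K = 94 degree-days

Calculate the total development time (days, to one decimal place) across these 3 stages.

13.9 days

egg: 48 / (27.5 − 12.9) = 48 / 14.6 = 3.288 d.
larval: 82 / (27.5 − 10.2) = 82 / 17.3 = 4.740 d.
pupal: 94 / (27.5 − 11.6) = 94 / 15.9 = 5.912 d.
Sum = 13.940 ≈ 13.9 days.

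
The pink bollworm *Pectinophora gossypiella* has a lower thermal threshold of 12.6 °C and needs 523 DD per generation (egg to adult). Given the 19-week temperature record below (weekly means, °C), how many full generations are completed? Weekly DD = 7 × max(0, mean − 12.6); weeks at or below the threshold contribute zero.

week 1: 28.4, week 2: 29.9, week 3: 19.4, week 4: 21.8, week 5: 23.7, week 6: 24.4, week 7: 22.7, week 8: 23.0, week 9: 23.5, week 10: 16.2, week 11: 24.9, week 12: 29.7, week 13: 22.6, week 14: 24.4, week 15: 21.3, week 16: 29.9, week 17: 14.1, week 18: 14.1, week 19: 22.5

Weekly DD (7 × max(0, T̄ − 12.6)): 110.6, 121.1, 47.6, 64.4, 77.7, 82.6, 70.7, 72.8, 76.3, 25.2, 86.1, 119.7, 70.0, 82.6, 60.9, 121.1, 10.5, 10.5, 69.3.
Season total = 1379.7 DD.
Complete generations = ⌊1379.7 / 523⌋ = 2.

2 generations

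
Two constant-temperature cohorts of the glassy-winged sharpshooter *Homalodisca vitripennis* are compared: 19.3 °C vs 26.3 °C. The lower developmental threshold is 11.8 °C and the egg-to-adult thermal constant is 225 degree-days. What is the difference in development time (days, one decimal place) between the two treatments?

At 19.3 °C: 225 / (19.3 − 11.8) = 225 / 7.5 = 30.000 d.
At 26.3 °C: 225 / (26.3 − 11.8) = 225 / 14.5 = 15.517 d.
Difference = |30.000 − 15.517| = 14.483 ≈ 14.5 days.

14.5 days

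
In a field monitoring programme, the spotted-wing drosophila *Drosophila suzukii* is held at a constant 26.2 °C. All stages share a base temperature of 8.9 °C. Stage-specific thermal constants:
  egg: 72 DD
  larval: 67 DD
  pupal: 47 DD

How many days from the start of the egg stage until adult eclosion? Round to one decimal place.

10.8 days

Daily accumulation at 26.2 °C = 26.2 − 8.9 = 17.3 DD/day.
Total K = 72 + 67 + 47 = 186 DD.
Total duration = 186 / 17.3 = 10.751 ≈ 10.8 days.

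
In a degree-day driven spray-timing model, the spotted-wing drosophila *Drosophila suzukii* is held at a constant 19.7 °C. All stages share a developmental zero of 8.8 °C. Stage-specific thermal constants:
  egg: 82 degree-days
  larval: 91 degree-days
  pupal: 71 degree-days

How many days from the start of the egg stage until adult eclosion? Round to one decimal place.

22.4 days

Daily accumulation at 19.7 °C = 19.7 − 8.8 = 10.9 DD/day.
Total K = 82 + 91 + 71 = 244 DD.
Total duration = 244 / 10.9 = 22.385 ≈ 22.4 days.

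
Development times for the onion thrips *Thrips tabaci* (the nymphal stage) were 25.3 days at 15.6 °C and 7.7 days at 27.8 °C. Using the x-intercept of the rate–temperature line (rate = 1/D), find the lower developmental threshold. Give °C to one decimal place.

10.3 °C

Equal thermal constants: D₁(T₁ − T_b) = D₂(T₂ − T_b).
25.3·(15.6 − T_b) = 7.7·(27.8 − T_b)
T_b = (25.3·15.6 − 7.7·27.8) / (25.3 − 7.7) = 180.62 / 17.6 = 10.262 °C ≈ 10.3 °C.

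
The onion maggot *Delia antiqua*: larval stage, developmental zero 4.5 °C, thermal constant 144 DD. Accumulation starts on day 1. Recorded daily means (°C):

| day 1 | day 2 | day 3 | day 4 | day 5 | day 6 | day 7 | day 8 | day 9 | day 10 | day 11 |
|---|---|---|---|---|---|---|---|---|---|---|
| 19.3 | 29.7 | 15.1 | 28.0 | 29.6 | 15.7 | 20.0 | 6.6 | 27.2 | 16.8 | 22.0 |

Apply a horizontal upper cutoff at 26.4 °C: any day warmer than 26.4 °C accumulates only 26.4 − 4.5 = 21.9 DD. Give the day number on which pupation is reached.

day 10

Daily DD above 4.5 °C (capped at 21.9): 14.8, 21.9, 10.6, 21.9, 21.9, 11.2, 15.5, 2.1, 21.9, 12.3, 17.5.
Cumulative: 14.8, 36.7, 47.3, 69.2, 91.1, 102.3, 117.8, 119.9, 141.8, 154.1, 171.6.
The total first reaches 144 DD on day 10.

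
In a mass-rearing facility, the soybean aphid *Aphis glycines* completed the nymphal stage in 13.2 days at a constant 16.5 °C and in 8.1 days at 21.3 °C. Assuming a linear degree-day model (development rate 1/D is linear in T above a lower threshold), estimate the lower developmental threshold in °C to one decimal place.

8.9 °C

Equal thermal constants: D₁(T₁ − T_b) = D₂(T₂ − T_b).
13.2·(16.5 − T_b) = 8.1·(21.3 − T_b)
T_b = (13.2·16.5 − 8.1·21.3) / (13.2 − 8.1) = 45.27 / 5.1 = 8.876 °C ≈ 8.9 °C.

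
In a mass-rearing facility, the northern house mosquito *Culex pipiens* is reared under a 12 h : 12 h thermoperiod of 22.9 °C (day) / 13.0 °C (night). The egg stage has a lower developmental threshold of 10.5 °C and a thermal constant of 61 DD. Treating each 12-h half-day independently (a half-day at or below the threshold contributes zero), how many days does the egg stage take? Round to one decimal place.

8.2 days

Day half: max(0, 22.9 − 10.5) × 0.5 = 12.4 × 0.5 = 6.20 DD.
Night half: max(0, 13.0 − 10.5) × 0.5 = 2.5 × 0.5 = 1.25 DD.
Per 24 h: 7.45 DD/day.
Duration = 61 / 7.45 = 8.188 ≈ 8.2 days.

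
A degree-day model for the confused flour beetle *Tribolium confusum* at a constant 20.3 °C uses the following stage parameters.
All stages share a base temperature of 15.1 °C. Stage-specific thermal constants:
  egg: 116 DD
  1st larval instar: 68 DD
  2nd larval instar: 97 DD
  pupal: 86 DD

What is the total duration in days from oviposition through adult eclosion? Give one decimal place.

Daily accumulation at 20.3 °C = 20.3 − 15.1 = 5.2 DD/day.
Total K = 116 + 68 + 97 + 86 = 367 DD.
Total duration = 367 / 5.2 = 70.577 ≈ 70.6 days.

70.6 days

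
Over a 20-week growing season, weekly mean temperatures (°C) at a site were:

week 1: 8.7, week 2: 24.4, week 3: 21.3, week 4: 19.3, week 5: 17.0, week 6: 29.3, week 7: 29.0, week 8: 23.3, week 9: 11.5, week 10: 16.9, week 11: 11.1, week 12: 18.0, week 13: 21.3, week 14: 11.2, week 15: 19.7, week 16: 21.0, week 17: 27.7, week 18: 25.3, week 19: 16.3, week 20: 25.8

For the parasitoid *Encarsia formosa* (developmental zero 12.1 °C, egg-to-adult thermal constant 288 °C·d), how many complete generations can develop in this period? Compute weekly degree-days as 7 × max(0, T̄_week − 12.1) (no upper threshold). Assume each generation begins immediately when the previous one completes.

3 generations

Weekly DD (7 × max(0, T̄ − 12.1)): 0.0, 86.1, 64.4, 50.4, 34.3, 120.4, 118.3, 78.4, 0.0, 33.6, 0.0, 41.3, 64.4, 0.0, 53.2, 62.3, 109.2, 92.4, 29.4, 95.9.
Season total = 1134.0 DD.
Complete generations = ⌊1134.0 / 288⌋ = 3.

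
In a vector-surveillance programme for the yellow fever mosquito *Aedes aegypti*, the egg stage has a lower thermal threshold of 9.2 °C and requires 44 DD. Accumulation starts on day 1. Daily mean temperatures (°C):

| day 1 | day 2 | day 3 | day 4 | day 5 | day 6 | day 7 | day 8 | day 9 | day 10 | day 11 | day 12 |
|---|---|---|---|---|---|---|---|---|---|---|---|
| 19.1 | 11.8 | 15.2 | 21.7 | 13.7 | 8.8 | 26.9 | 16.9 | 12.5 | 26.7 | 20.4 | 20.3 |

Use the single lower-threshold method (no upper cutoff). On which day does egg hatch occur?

Daily DD above 9.2 °C: 9.9, 2.6, 6.0, 12.5, 4.5, 0.0, 17.7, 7.7, 3.3, 17.5, 11.2, 11.1.
Cumulative: 9.9, 12.5, 18.5, 31.0, 35.5, 35.5, 53.2, 60.9, 64.2, 81.7, 92.9, 104.0.
The total first reaches 44 DD on day 7.

day 7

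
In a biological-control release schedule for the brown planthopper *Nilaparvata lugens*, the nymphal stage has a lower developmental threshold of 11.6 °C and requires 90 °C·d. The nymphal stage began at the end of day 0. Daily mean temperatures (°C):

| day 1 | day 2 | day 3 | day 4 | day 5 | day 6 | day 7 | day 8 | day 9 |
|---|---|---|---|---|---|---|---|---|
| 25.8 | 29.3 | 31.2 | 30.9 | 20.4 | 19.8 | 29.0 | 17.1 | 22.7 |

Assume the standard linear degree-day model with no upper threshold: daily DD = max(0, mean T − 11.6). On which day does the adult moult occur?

Daily DD above 11.6 °C: 14.2, 17.7, 19.6, 19.3, 8.8, 8.2, 17.4, 5.5, 11.1.
Cumulative: 14.2, 31.9, 51.5, 70.8, 79.6, 87.8, 105.2, 110.7, 121.8.
The total first reaches 90 DD on day 7.

day 7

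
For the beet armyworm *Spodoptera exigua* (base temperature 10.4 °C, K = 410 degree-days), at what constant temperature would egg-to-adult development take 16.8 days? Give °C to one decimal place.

Required daily accumulation = 410 / 16.8 = 24.405 DD/day.
T = T_base + 24.405 = 10.4 + 24.405 = 34.805 ≈ 34.8 °C.

34.8 °C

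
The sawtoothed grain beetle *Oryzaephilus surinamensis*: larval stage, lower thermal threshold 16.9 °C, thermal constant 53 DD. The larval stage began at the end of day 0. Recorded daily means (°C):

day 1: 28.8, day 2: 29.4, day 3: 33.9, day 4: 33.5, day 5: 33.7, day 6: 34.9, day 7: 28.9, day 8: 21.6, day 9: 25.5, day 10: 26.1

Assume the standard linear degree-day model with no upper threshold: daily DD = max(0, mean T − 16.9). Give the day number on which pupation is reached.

day 4

Daily DD above 16.9 °C: 11.9, 12.5, 17.0, 16.6, 16.8, 18.0, 12.0, 4.7, 8.6, 9.2.
Cumulative: 11.9, 24.4, 41.4, 58.0, 74.8, 92.8, 104.8, 109.5, 118.1, 127.3.
The total first reaches 53 DD on day 4.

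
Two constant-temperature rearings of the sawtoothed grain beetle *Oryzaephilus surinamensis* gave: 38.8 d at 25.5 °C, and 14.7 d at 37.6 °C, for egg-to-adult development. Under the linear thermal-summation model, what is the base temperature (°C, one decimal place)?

18.1 °C

Linear rate model ⇒ the product D·(T − T_b) is constant across temperatures.
38.8·(25.5 − T_b) = 14.7·(37.6 − T_b)
T_b = (38.8·25.5 − 14.7·37.6) / (38.8 − 14.7) = 436.68 / 24.1 = 18.120 °C ≈ 18.1 °C.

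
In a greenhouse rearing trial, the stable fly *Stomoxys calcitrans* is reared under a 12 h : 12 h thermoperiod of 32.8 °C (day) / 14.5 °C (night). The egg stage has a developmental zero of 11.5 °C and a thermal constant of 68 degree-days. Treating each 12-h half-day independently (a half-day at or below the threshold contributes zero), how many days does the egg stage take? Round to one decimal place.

Day half: max(0, 32.8 − 11.5) × 0.5 = 21.3 × 0.5 = 10.65 DD.
Night half: max(0, 14.5 − 11.5) × 0.5 = 3.0 × 0.5 = 1.50 DD.
Per 24 h: 12.15 DD/day.
Duration = 68 / 12.15 = 5.597 ≈ 5.6 days.

5.6 days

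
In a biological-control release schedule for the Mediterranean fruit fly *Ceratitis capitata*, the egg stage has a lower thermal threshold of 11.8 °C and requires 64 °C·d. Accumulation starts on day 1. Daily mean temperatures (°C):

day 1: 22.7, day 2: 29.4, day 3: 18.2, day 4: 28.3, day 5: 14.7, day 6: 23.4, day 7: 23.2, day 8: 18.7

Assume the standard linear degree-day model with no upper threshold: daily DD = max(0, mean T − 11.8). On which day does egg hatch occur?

day 6

Daily DD above 11.8 °C: 10.9, 17.6, 6.4, 16.5, 2.9, 11.6, 11.4, 6.9.
Cumulative: 10.9, 28.5, 34.9, 51.4, 54.3, 65.9, 77.3, 84.2.
The total first reaches 64 DD on day 6.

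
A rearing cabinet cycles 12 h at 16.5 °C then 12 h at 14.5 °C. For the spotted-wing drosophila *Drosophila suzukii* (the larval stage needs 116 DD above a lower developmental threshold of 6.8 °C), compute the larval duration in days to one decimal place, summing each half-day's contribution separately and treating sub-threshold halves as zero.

13.3 days

Day half: max(0, 16.5 − 6.8) × 0.5 = 9.7 × 0.5 = 4.85 DD.
Night half: max(0, 14.5 − 6.8) × 0.5 = 7.7 × 0.5 = 3.85 DD.
Per 24 h: 8.70 DD/day.
Duration = 116 / 8.70 = 13.333 ≈ 13.3 days.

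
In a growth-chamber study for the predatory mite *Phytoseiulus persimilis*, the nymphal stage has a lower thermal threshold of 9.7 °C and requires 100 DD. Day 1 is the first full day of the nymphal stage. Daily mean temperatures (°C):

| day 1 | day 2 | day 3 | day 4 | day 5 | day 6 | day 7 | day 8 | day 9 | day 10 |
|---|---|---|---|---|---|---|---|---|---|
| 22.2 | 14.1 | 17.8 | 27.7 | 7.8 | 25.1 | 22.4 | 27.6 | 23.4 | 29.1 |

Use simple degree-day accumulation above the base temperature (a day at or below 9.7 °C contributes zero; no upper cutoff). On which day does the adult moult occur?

Daily DD above 9.7 °C: 12.5, 4.4, 8.1, 18.0, 0.0, 15.4, 12.7, 17.9, 13.7, 19.4.
Cumulative: 12.5, 16.9, 25.0, 43.0, 43.0, 58.4, 71.1, 89.0, 102.7, 122.1.
The total first reaches 100 DD on day 9.

day 9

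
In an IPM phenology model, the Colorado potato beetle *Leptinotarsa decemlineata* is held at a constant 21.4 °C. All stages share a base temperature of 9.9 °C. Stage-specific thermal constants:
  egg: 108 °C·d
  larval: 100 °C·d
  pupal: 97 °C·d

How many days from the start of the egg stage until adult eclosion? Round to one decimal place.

26.5 days

Daily accumulation at 21.4 °C = 21.4 − 9.9 = 11.5 DD/day.
Total K = 108 + 100 + 97 = 305 DD.
Total duration = 305 / 11.5 = 26.522 ≈ 26.5 days.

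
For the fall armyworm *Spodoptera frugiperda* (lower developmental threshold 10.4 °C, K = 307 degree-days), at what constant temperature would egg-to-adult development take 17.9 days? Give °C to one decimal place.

Required daily accumulation = 307 / 17.9 = 17.151 DD/day.
T = T_base + 17.151 = 10.4 + 17.151 = 27.551 ≈ 27.6 °C.

27.6 °C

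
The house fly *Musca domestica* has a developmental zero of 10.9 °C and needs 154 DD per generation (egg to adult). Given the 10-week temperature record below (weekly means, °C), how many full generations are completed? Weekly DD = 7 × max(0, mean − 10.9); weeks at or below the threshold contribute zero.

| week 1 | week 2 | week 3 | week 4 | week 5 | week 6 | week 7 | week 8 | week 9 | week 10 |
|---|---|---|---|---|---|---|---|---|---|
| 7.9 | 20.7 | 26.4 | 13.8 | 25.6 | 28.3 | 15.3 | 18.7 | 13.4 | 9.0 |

Weekly DD (7 × max(0, T̄ − 10.9)): 0.0, 68.6, 108.5, 20.3, 102.9, 121.8, 30.8, 54.6, 17.5, 0.0.
Season total = 525.0 DD.
Complete generations = ⌊525.0 / 154⌋ = 3.

3 generations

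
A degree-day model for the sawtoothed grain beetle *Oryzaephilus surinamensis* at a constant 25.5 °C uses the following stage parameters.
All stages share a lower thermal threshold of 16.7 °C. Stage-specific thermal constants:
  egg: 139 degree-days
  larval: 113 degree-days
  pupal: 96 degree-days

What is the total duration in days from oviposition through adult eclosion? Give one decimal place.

39.5 days

Daily accumulation at 25.5 °C = 25.5 − 16.7 = 8.8 DD/day.
Total K = 139 + 113 + 96 = 348 DD.
Total duration = 348 / 8.8 = 39.545 ≈ 39.5 days.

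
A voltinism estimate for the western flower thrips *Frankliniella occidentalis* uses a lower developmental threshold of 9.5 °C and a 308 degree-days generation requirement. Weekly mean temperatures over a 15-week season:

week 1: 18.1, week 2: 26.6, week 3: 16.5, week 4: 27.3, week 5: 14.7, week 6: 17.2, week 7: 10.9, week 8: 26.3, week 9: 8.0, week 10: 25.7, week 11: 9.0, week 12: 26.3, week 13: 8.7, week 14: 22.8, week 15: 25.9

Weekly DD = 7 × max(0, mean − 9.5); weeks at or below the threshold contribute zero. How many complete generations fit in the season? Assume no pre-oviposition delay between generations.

3 generations

Weekly DD (7 × max(0, T̄ − 9.5)): 60.2, 119.7, 49.0, 124.6, 36.4, 53.9, 9.8, 117.6, 0.0, 113.4, 0.0, 117.6, 0.0, 93.1, 114.8.
Season total = 1010.1 DD.
Complete generations = ⌊1010.1 / 308⌋ = 3.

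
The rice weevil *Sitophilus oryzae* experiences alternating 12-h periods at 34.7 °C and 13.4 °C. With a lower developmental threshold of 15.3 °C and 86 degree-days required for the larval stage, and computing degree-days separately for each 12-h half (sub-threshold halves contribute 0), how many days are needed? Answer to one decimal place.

Day half: max(0, 34.7 − 15.3) × 0.5 = 19.4 × 0.5 = 9.70 DD.
Night half: max(0, 13.4 − 15.3) × 0.5 = 0.0 × 0.5 = 0.00 DD.
Per 24 h: 9.70 DD/day.
Duration = 86 / 9.70 = 8.866 ≈ 8.9 days.

8.9 days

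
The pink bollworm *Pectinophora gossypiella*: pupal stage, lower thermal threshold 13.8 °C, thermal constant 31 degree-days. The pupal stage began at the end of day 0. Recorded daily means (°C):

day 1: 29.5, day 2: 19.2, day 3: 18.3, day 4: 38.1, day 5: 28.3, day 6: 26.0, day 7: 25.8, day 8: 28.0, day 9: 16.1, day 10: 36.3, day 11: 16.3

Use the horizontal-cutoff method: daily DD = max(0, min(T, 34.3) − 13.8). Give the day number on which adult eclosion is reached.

day 4

Daily DD above 13.8 °C (capped at 20.5): 15.7, 5.4, 4.5, 20.5, 14.5, 12.2, 12.0, 14.2, 2.3, 20.5, 2.5.
Cumulative: 15.7, 21.1, 25.6, 46.1, 60.6, 72.8, 84.8, 99.0, 101.3, 121.8, 124.3.
The total first reaches 31 DD on day 4.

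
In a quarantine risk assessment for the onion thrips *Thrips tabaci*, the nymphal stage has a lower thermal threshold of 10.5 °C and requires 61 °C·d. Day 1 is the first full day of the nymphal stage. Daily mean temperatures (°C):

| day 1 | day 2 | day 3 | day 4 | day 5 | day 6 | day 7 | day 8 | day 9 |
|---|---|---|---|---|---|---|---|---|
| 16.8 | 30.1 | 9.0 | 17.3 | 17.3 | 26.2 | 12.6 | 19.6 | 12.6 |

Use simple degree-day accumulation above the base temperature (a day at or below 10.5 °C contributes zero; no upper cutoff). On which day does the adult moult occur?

Daily DD above 10.5 °C: 6.3, 19.6, 0.0, 6.8, 6.8, 15.7, 2.1, 9.1, 2.1.
Cumulative: 6.3, 25.9, 25.9, 32.7, 39.5, 55.2, 57.3, 66.4, 68.5.
The total first reaches 61 DD on day 8.

day 8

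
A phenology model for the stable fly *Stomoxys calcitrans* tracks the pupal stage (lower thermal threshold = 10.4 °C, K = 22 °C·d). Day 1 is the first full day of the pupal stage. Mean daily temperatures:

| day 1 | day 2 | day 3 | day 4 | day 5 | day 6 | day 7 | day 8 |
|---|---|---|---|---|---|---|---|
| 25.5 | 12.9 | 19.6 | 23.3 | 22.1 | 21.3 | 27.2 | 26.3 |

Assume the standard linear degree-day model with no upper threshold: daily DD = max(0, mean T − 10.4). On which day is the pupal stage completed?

day 3

Daily DD above 10.4 °C: 15.1, 2.5, 9.2, 12.9, 11.7, 10.9, 16.8, 15.9.
Cumulative: 15.1, 17.6, 26.8, 39.7, 51.4, 62.3, 79.1, 95.0.
The total first reaches 22 DD on day 3.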